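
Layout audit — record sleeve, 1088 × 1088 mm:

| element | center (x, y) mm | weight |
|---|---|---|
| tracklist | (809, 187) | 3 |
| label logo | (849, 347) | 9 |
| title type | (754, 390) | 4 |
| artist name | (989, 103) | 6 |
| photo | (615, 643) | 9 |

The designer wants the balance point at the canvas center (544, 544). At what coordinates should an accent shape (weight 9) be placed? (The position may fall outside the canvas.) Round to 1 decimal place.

With the accent shape, Σw becomes 3 + 9 + 4 + 6 + 9 + 9 = 40.
x: need Σw·x = 40·544 = 21760. Existing = 3·809 + 9·849 + 4·754 + 6·989 + 9·615 = 24553. Remainder -2793 / 9 ≈ -310.33.
y: need Σw·y = 40·544 = 21760. Existing = 3·187 + 9·347 + 4·390 + 6·103 + 9·643 = 11649. Remainder 10111 / 9 ≈ 1123.44.

(-310.3, 1123.4)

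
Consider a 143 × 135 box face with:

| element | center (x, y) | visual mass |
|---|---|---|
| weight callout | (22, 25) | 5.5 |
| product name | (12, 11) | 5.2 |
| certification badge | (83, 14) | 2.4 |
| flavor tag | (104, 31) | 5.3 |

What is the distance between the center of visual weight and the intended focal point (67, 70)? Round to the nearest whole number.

≈ 51

Weights sum to 5.5 + 5.2 + 2.4 + 5.3 = 18.4.
x: (5.5·22 + 5.2·12 + 2.4·83 + 5.3·104) / 18.4 = 933.8 / 18.4 ≈ 50.75
y: (5.5·25 + 5.2·11 + 2.4·14 + 5.3·31) / 18.4 = 392.6 / 18.4 ≈ 21.34
Relative to (67, 70): Δ = (-16.25, -48.66); |Δ| = √(-16.25² + -48.66²) ≈ 51.30.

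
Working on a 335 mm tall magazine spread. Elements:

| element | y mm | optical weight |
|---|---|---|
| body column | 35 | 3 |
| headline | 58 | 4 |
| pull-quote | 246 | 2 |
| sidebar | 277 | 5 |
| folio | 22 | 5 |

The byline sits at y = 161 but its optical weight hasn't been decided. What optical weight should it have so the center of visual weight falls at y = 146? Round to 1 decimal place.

w ≈ 30.0

Fixed elements: Σw = 3 + 4 + 2 + 5 + 5 = 19, Σw·y = 3·35 + 4·58 + 2·246 + 5·277 + 5·22 = 2324.
For the centroid to hit 146: (2324 + w·161) / (19 + w) = 146.
So w = (146·19 − 2324)/(161 − 146) = 450/15 ≈ 30.00.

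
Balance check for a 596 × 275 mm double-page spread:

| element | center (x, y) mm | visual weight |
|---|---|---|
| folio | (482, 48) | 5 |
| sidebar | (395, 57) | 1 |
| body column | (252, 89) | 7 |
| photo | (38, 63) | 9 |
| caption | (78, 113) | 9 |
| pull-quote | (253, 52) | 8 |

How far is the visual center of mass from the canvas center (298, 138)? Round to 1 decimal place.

Total weight = 5 + 1 + 7 + 9 + 9 + 8 = 39.
x: moment 7637 / weight 39 ≈ 195.82
y: moment 2920 / weight 39 ≈ 74.87
Relative to (298, 138): Δ = (-102.18, -63.13); |Δ| = √(-102.18² + -63.13²) ≈ 120.11.

≈ 120.1 mm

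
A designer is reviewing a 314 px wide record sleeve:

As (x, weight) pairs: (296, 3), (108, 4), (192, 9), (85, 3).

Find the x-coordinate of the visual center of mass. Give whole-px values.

x ≈ 174

Total weight = 3 + 4 + 9 + 3 = 19.
x: (3·296 + 4·108 + 9·192 + 3·85) / 19 = 3303 / 19 ≈ 173.84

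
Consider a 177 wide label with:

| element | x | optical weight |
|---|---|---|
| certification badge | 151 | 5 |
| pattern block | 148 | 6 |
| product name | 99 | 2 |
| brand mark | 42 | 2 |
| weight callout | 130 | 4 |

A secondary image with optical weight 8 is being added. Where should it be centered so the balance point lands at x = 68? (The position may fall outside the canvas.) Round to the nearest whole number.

x ≈ -76

With the secondary image, Σw becomes 5 + 6 + 2 + 2 + 4 + 8 = 27.
Along x: (2445 + 8·x) / 27 = 68 (existing moment 5·151 + 6·148 + 2·99 + 2·42 + 4·130 = 2445) ⇒ x = (1836 − 2445) / 8 ≈ -76.12.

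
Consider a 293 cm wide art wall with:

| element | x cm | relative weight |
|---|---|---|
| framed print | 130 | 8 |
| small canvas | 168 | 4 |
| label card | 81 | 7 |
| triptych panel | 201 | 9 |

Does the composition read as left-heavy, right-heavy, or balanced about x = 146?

balanced

Weights sum to 8 + 4 + 7 + 9 = 28.
x-moment: 8·130 + 4·168 + 7·81 + 9·201 = 4088; centroid 4088/28 ≈ 146.00.
146.00 = 146 exactly: balanced.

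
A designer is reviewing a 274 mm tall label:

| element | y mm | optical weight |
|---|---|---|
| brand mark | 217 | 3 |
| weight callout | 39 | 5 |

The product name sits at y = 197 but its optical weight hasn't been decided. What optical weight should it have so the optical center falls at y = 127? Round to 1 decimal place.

Existing Σw = 8 (3 + 5); existing moment 3·217 + 5·39 = 846.
For the centroid to hit 127: (846 + w·197) / (8 + w) = 127.
Rearranging, w·(197 − 127) = 127·8 − 846 = 170, so w ≈ 170/70 = 2.43.

w ≈ 2.4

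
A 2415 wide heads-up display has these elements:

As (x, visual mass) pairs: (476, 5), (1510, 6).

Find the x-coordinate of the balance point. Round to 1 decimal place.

x ≈ 1040.0

Σw = 5 + 6 = 11.
Σw·x = 5·476 + 6·1510 = 11440, so x̄ = 11440/11 ≈ 1040.00.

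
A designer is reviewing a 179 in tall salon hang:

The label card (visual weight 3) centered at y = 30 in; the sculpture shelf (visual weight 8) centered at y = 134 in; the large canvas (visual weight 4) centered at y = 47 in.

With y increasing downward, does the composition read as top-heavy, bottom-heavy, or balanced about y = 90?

Total weight = 3 + 8 + 4 = 15.
y-moment: 3·30 + 8·134 + 4·47 = 1350; centroid 1350/15 ≈ 90.00.
90.00 = 90 exactly: balanced.

balanced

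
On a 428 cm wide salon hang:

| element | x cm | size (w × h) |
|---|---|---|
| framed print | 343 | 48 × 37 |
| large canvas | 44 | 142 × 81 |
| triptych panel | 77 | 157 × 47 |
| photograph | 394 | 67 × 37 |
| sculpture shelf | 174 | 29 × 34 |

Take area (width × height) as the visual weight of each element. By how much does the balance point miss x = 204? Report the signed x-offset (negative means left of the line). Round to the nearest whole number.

≈ -87 cm

Areas → weights: framed print 48·37 = 1776, large canvas 142·81 = 11502, triptych panel 157·47 = 7379, photograph 67·37 = 2479, sculpture shelf 29·34 = 986; Σw = 24122.
x-moment: 1776·343 + 11502·44 + 7379·77 + 2479·394 + 986·174 = 2831729; centroid 2831729/24122 ≈ 117.39.
Against x = 204, that's 117.39 − 204 = -86.61.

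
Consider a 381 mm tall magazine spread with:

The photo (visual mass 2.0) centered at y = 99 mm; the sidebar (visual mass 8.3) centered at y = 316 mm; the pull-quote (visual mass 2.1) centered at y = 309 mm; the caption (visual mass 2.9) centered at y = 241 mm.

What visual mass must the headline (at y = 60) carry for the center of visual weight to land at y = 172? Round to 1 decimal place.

Fixed elements: Σw = 2.0 + 8.3 + 2.1 + 2.9 = 15.3, Σw·y = 2.0·99 + 8.3·316 + 2.1·309 + 2.9·241 = 4168.6.
For the centroid to hit 172: (4168.6 + w·60) / (15.3 + w) = 172.
Rearranging, w·(60 − 172) = 172·15.3 − 4168.6 = -1537.0, so w ≈ -1537.0/-112 = 13.72.

w ≈ 13.7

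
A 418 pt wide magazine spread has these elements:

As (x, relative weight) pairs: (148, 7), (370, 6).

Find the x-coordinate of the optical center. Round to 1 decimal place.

Total weight = 7 + 6 = 13.
x: (7·148 + 6·370) / 13 = 3256 / 13 ≈ 250.46

x ≈ 250.5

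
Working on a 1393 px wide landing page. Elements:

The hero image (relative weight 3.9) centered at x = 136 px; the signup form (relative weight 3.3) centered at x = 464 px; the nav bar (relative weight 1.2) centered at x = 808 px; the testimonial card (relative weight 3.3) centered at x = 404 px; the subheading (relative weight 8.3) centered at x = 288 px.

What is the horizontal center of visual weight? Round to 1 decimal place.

x ≈ 337.7

Weights sum to 3.9 + 3.3 + 1.2 + 3.3 + 8.3 = 20.0.
x-moment: 3.9·136 + 3.3·464 + 1.2·808 + 3.3·404 + 8.3·288 = 6754.8; centroid 6754.8/20.0 ≈ 337.74.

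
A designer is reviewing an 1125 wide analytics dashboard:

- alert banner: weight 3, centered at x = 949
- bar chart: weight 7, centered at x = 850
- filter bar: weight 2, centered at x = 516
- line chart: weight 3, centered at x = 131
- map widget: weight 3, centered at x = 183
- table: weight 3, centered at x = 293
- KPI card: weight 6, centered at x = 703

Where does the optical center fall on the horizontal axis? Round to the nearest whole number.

x ≈ 588

Σw = 3 + 7 + 2 + 3 + 3 + 3 + 6 = 27.
x: moment 15868 / weight 27 ≈ 587.70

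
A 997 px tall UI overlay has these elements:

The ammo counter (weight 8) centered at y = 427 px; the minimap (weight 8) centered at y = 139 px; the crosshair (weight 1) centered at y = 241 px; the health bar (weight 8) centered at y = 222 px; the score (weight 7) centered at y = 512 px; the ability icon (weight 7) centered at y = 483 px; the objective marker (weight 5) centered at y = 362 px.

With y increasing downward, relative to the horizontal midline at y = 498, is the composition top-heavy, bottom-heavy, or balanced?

top-heavy

Total weight = 8 + 8 + 1 + 8 + 7 + 7 + 5 = 44.
y: moment 15320 / weight 44 ≈ 348.18
348.2 lies above (smaller y than) the midline 498, so the layout is top-heavy.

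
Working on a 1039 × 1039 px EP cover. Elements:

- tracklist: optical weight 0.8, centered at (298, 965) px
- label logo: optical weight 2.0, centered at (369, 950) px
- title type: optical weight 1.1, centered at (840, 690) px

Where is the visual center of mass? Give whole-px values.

Total weight = 0.8 + 2.0 + 1.1 = 3.9.
x: (0.8·298 + 2.0·369 + 1.1·840) / 3.9 = 1900.4 / 3.9 ≈ 487.28
y: (0.8·965 + 2.0·950 + 1.1·690) / 3.9 = 3431.0 / 3.9 ≈ 879.74

(487, 880)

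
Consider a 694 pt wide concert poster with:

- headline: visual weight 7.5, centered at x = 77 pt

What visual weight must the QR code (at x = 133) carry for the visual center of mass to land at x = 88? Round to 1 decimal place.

Known: weight 7.5 with moment 7.5·77 = 577.5.
Set Σw·x/Σw = 88: (577.5 + 133w) = 88·(7.5 + w).
Rearranging, w·(133 − 88) = 88·7.5 − 577.5 = 82.5, so w ≈ 82.5/45 = 1.83.

w ≈ 1.8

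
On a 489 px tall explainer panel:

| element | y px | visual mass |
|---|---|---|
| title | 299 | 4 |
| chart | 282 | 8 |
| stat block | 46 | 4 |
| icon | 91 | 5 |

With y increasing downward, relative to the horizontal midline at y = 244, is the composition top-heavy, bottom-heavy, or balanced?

top-heavy

Total weight = 4 + 8 + 4 + 5 = 21.
Σw·y = 4·299 + 8·282 + 4·46 + 5·91 = 4091, so ȳ = 4091/21 ≈ 194.81.
Since 194.8 is above (smaller y than) 244, the composition reads top-heavy.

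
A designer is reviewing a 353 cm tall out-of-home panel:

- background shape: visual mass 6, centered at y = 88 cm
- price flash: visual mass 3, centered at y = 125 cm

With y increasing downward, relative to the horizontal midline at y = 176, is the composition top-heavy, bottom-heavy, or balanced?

top-heavy

Σw = 6 + 3 = 9.
Σw·y = 6·88 + 3·125 = 903, so ȳ = 903/9 ≈ 100.33.
100.3 lies above (smaller y than) the midline 176, so the layout is top-heavy.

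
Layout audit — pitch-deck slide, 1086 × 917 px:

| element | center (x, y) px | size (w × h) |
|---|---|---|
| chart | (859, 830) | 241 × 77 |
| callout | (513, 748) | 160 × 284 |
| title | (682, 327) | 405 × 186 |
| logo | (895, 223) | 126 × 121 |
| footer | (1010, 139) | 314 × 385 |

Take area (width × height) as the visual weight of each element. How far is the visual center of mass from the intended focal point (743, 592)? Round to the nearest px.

≈ 262 px

Taking area as weight: chart 241·77 = 18557, callout 160·284 = 45440, title 405·186 = 75330, logo 126·121 = 15246, footer 314·385 = 120890. Sum 275463.
Σw·x = 18557·859 + 45440·513 + 75330·682 + 15246·895 + 120890·1010 = 226370313, so x̄ = 226370313/275463 ≈ 821.78.
Σw·y = 18557·830 + 45440·748 + 75330·327 + 15246·223 + 120890·139 = 94227908, so ȳ = 94227908/275463 ≈ 342.07.
From (743, 592): dx = 78.78, dy = -249.93, so the distance is √(dx²+dy²) ≈ 262.05.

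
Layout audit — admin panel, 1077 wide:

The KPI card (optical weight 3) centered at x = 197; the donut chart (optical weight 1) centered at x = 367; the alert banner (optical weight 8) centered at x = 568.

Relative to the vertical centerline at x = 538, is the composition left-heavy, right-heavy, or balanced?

Weights sum to 3 + 1 + 8 = 12.
x: (3·197 + 1·367 + 8·568) / 12 = 5502 / 12 ≈ 458.50
458.5 lies left of the midline 538, so the layout is left-heavy.

left-heavy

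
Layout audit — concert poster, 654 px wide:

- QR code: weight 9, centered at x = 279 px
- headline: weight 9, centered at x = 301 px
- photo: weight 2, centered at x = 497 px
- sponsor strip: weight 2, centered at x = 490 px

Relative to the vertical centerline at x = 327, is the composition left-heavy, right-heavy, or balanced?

balanced

Σw = 9 + 9 + 2 + 2 = 22.
Σw·x = 9·279 + 9·301 + 2·497 + 2·490 = 7194, so x̄ = 7194/22 ≈ 327.00.
The centroid 327.00 matches the midline at 327, so the layout is balanced.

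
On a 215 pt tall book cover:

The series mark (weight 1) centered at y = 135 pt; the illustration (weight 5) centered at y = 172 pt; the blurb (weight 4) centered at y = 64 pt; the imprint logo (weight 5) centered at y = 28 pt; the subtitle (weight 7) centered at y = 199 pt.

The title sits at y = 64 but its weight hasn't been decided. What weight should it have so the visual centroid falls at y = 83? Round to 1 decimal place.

Existing Σw = 22 (1 + 5 + 4 + 5 + 7); existing moment 1·135 + 5·172 + 4·64 + 5·28 + 7·199 = 2784.
Set Σw·y/Σw = 83: (2784 + 64w) = 83·(22 + w).
So w = (83·22 − 2784)/(64 − 83) = -958/-19 ≈ 50.42.

w ≈ 50.4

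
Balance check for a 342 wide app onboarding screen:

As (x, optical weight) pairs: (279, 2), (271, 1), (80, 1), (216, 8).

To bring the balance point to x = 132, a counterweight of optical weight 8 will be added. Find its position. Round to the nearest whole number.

After adding the counterweight, total weight = 2 + 1 + 1 + 8 + 8 = 20.
x: target moment 20×132 = 2640; current 2·279 + 1·271 + 1·80 + 8·216 = 2637; the counterweight supplies 3, so x = 3/8 ≈ 0.38.

x ≈ 0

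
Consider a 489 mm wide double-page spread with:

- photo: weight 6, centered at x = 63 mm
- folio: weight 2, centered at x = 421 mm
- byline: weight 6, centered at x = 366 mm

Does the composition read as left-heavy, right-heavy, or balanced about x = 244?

Σw = 6 + 2 + 6 = 14.
x: (6·63 + 2·421 + 6·366) / 14 = 3416 / 14 ≈ 244.00
244.00 = 244 exactly: balanced.

balanced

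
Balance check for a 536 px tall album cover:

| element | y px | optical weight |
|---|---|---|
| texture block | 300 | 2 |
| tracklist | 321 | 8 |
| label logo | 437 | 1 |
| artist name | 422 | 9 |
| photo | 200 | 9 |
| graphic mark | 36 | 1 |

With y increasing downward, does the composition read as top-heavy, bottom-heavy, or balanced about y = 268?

bottom-heavy

Σw = 2 + 8 + 1 + 9 + 9 + 1 = 30.
Σw·y = 9239; ȳ = 9239/30 ≈ 307.97.
308.0 vs midline 268 → bottom-heavy.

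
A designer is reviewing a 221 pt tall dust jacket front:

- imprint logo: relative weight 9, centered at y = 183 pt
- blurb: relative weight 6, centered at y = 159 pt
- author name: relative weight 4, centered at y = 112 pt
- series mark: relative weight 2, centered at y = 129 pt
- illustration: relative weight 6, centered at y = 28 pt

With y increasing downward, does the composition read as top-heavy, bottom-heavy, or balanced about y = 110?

Σw = 9 + 6 + 4 + 2 + 6 = 27.
y: (9·183 + 6·159 + 4·112 + 2·129 + 6·28) / 27 = 3475 / 27 ≈ 128.70
128.7 vs midline 110 → bottom-heavy.

bottom-heavy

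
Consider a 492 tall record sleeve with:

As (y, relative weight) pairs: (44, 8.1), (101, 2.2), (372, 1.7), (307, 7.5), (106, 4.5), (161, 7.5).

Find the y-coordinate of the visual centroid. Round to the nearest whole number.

y ≈ 165

Weights sum to 8.1 + 2.2 + 1.7 + 7.5 + 4.5 + 7.5 = 31.5.
y: moment 5198.0 / weight 31.5 ≈ 165.02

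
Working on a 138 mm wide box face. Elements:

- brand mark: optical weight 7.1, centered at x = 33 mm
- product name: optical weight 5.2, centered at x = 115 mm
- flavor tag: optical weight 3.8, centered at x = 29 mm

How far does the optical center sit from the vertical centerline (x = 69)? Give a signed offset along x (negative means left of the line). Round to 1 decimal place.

Total weight = 7.1 + 5.2 + 3.8 = 16.1.
x-moment: 7.1·33 + 5.2·115 + 3.8·29 = 942.5; centroid 942.5/16.1 ≈ 58.54.
Offset from x = 69: 58.54 − 69 ≈ -10.46.

≈ -10.5 mm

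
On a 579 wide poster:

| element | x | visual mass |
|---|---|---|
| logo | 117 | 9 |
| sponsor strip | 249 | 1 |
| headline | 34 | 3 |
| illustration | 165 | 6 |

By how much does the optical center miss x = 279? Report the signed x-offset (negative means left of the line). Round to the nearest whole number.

Total weight = 9 + 1 + 3 + 6 = 19.
Σw·x = 9·117 + 1·249 + 3·34 + 6·165 = 2394, so x̄ = 2394/19 ≈ 126.00.
Difference: 126.00 − 279 ≈ -153.00.

≈ -153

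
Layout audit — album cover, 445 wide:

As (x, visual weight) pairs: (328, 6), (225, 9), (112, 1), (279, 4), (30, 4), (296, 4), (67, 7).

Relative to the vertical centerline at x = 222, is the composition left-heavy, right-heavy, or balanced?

Total weight = 6 + 9 + 1 + 4 + 4 + 4 + 7 = 35.
x: (6·328 + 9·225 + 1·112 + 4·279 + 4·30 + 4·296 + 7·67) / 35 = 6994 / 35 ≈ 199.83
Since 199.8 is left of 222, the composition reads left-heavy.

left-heavy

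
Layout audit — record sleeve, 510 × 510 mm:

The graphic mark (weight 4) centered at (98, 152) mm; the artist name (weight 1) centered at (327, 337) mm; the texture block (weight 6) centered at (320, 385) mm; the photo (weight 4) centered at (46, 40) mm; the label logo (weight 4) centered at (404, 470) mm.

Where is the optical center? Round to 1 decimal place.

(233.6, 278.7)

Σw = 4 + 1 + 6 + 4 + 4 = 19.
Σw·x = 4·98 + 1·327 + 6·320 + 4·46 + 4·404 = 4439, so x̄ = 4439/19 ≈ 233.63.
Σw·y = 4·152 + 1·337 + 6·385 + 4·40 + 4·470 = 5295, so ȳ = 5295/19 ≈ 278.68.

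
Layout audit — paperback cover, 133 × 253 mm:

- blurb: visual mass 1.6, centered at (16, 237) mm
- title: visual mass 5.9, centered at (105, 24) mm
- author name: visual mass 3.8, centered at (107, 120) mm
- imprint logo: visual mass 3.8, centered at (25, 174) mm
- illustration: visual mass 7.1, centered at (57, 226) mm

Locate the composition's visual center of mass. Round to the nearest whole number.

(70, 146)

Total weight = 1.6 + 5.9 + 3.8 + 3.8 + 7.1 = 22.2.
x-moment: 1.6·16 + 5.9·105 + 3.8·107 + 3.8·25 + 7.1·57 = 1551.4; centroid 1551.4/22.2 ≈ 69.88.
y-moment: 1.6·237 + 5.9·24 + 3.8·120 + 3.8·174 + 7.1·226 = 3242.6; centroid 3242.6/22.2 ≈ 146.06.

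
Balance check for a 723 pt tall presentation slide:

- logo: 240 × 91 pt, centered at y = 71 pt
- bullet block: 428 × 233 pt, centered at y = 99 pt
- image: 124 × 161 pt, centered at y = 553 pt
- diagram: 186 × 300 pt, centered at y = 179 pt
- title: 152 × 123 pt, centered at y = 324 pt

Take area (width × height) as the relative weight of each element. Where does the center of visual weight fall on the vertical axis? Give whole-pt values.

Taking area as weight: logo 240·91 = 21840, bullet block 428·233 = 99724, image 124·161 = 19964, diagram 186·300 = 55800, title 152·123 = 18696. Sum 216024.
Σw·y = 21840·71 + 99724·99 + 19964·553 + 55800·179 + 18696·324 = 38509112, so ȳ = 38509112/216024 ≈ 178.26.

y ≈ 178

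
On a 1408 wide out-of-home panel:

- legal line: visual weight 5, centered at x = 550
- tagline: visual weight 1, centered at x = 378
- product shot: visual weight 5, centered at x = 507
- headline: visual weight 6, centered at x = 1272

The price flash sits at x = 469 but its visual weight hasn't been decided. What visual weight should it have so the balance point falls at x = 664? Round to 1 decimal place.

w ≈ 10.3

Existing Σw = 17 (5 + 1 + 5 + 6); existing moment 5·550 + 1·378 + 5·507 + 6·1272 = 13295.
Balance at x = 664 requires (13295 + w·469) / (17 + w) = 664.
So w = (664·17 − 13295)/(469 − 664) = -2007/-195 ≈ 10.29.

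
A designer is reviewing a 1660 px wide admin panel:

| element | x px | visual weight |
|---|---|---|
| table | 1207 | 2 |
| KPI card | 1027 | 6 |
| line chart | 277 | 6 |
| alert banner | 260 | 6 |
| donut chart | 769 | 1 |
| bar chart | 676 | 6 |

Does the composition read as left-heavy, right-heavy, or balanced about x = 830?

left-heavy

Σw = 2 + 6 + 6 + 6 + 1 + 6 = 27.
x: moment 16623 / weight 27 ≈ 615.67
615.7 vs midline 830 → left-heavy.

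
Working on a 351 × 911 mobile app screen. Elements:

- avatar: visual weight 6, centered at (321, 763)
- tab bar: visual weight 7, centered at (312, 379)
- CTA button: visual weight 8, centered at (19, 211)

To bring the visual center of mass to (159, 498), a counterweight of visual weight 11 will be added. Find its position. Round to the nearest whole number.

After adding the counterweight, total weight = 6 + 7 + 8 + 11 = 32.
x: target moment 32×159 = 5088; current 6·321 + 7·312 + 8·19 = 4262; the counterweight supplies 826, so x = 826/11 ≈ 75.09.
y: target moment 32×498 = 15936; current 6·763 + 7·379 + 8·211 = 8919; the counterweight supplies 7017, so y = 7017/11 ≈ 637.91.

(75, 638)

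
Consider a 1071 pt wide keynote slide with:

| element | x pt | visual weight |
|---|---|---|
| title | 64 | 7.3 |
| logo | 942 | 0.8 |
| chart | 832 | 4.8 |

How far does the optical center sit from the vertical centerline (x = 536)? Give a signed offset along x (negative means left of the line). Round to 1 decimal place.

≈ -131.8 pt

Σw = 7.3 + 0.8 + 4.8 = 12.9.
x-moment: 7.3·64 + 0.8·942 + 4.8·832 = 5214.4; centroid 5214.4/12.9 ≈ 404.22.
Against x = 536, that's 404.22 − 536 = -131.78.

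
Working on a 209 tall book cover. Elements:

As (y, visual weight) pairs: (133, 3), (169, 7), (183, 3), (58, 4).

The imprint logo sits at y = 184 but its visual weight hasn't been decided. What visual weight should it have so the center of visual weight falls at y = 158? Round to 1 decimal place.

w ≈ 12.4

Existing Σw = 17 (3 + 7 + 3 + 4); existing moment 3·133 + 7·169 + 3·183 + 4·58 = 2363.
Set Σw·y/Σw = 158: (2363 + 184w) = 158·(17 + w).
Rearranging, w·(184 − 158) = 158·17 − 2363 = 323, so w ≈ 323/26 = 12.42.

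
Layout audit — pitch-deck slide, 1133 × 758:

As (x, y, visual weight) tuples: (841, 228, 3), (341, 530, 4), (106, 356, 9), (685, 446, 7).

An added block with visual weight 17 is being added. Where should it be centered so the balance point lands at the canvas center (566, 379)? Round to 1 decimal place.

(764.9, 354.7)

After adding the added block, total weight = 3 + 4 + 9 + 7 + 17 = 40.
x: need Σw·x = 40·566 = 22640. Existing = 3·841 + 4·341 + 9·106 + 7·685 = 9636. Remainder 13004 / 17 ≈ 764.94.
y: need Σw·y = 40·379 = 15160. Existing = 3·228 + 4·530 + 9·356 + 7·446 = 9130. Remainder 6030 / 17 ≈ 354.71.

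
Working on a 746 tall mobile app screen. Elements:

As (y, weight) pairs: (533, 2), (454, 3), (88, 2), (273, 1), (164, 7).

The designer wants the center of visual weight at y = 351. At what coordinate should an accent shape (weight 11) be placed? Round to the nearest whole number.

With the accent shape, Σw becomes 2 + 3 + 2 + 1 + 7 + 11 = 26.
y: target moment 26×351 = 9126; current 2·533 + 3·454 + 2·88 + 1·273 + 7·164 = 4025; the accent shape supplies 5101, so y = 5101/11 ≈ 463.73.

y ≈ 464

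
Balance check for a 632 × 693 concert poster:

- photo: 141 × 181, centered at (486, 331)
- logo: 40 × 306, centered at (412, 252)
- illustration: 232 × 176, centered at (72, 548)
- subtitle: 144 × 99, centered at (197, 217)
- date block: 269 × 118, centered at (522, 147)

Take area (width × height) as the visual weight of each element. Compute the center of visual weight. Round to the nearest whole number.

Taking area as weight: photo 141·181 = 25521, logo 40·306 = 12240, illustration 232·176 = 40832, subtitle 144·99 = 14256, date block 269·118 = 31742. Sum 124591.
Σw·x = 25521·486 + 12240·412 + 40832·72 + 14256·197 + 31742·522 = 39763746, so x̄ = 39763746/124591 ≈ 319.15.
Σw·y = 25521·331 + 12240·252 + 40832·548 + 14256·217 + 31742·147 = 41667493, so ȳ = 41667493/124591 ≈ 334.43.

(319, 334)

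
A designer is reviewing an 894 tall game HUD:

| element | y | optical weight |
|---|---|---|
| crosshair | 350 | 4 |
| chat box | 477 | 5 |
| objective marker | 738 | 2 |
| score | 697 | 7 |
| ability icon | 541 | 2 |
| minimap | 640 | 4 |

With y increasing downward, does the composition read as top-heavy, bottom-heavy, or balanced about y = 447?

Σw = 4 + 5 + 2 + 7 + 2 + 4 = 24.
y: (4·350 + 5·477 + 2·738 + 7·697 + 2·541 + 4·640) / 24 = 13782 / 24 ≈ 574.25
574.2 vs midline 447 → bottom-heavy.

bottom-heavy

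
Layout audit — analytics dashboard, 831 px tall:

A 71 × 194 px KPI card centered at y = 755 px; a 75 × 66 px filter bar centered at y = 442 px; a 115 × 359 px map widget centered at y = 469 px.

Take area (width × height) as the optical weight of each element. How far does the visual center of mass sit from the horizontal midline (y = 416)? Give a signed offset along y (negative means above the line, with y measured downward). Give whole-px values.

Areas: KPI card 71·194 = 13774, filter bar 75·66 = 4950, map widget 115·359 = 41285. Total weight = 60009.
y: (13774·755 + 4950·442 + 41285·469) / 60009 = 31949935 / 60009 ≈ 532.42
Against y = 416, that's 532.42 − 416 = 116.42.

≈ 116 px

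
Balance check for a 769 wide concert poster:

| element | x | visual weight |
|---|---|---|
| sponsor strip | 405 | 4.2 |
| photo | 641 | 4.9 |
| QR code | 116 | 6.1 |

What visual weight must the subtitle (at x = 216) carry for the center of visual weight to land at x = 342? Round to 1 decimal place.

Existing Σw = 15.2 (4.2 + 4.9 + 6.1); existing moment 4.2·405 + 4.9·641 + 6.1·116 = 5549.5.
Balance at x = 342 requires (5549.5 + w·216) / (15.2 + w) = 342.
Rearranging, w·(216 − 342) = 342·15.2 − 5549.5 = -351.1, so w ≈ -351.1/-126 = 2.79.

w ≈ 2.8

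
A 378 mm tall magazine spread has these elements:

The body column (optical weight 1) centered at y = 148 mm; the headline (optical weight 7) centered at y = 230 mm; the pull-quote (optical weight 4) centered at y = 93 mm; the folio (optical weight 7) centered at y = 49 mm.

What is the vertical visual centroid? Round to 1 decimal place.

y ≈ 130.2

Total weight = 1 + 7 + 4 + 7 = 19.
y: (1·148 + 7·230 + 4·93 + 7·49) / 19 = 2473 / 19 ≈ 130.16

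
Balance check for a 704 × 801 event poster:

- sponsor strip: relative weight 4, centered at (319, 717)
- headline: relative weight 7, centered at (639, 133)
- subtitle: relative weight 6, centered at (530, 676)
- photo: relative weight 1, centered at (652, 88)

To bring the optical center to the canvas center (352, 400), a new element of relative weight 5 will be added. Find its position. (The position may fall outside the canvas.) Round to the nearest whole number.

After adding the new element, total weight = 4 + 7 + 6 + 1 + 5 = 23.
x: target moment 23×352 = 8096; current 4·319 + 7·639 + 6·530 + 1·652 = 9581; the new element supplies -1485, so x = -1485/5 ≈ -297.00.
y: target moment 23×400 = 9200; current 4·717 + 7·133 + 6·676 + 1·88 = 7943; the new element supplies 1257, so y = 1257/5 ≈ 251.40.

(-297, 251)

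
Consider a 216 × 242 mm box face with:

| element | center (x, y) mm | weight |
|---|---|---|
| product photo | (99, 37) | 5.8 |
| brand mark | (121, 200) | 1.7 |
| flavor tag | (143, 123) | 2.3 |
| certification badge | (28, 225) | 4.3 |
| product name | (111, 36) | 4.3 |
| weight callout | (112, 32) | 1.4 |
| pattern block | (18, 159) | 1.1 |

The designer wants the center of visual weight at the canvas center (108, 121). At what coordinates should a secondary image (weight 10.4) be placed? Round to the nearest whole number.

With the secondary image, Σw becomes 5.8 + 1.7 + 2.3 + 4.3 + 4.3 + 1.4 + 1.1 + 10.4 = 31.3.
Along x: (1883.1 + 10.4·x) / 31.3 = 108 (existing moment 5.8·99 + 1.7·121 + 2.3·143 + 4.3·28 + 4.3·111 + 1.4·112 + 1.1·18 = 1883.1) ⇒ x = (3380.4 − 1883.1) / 10.4 ≈ 143.97.
Along y: (2179.5 + 10.4·y) / 31.3 = 121 (existing moment 5.8·37 + 1.7·200 + 2.3·123 + 4.3·225 + 4.3·36 + 1.4·32 + 1.1·159 = 2179.5) ⇒ y = (3787.3 − 2179.5) / 10.4 ≈ 154.60.

(144, 155)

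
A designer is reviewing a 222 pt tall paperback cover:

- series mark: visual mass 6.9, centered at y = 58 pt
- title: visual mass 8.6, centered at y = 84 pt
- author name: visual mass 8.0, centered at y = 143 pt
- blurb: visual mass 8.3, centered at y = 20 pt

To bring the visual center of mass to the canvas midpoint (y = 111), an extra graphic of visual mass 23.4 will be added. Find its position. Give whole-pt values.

After adding the extra graphic, total weight = 6.9 + 8.6 + 8.0 + 8.3 + 23.4 = 55.2.
y: target moment 55.2×111 = 6127.2; current 6.9·58 + 8.6·84 + 8.0·143 + 8.3·20 = 2432.6; the extra graphic supplies 3694.6, so y = 3694.6/23.4 ≈ 157.89.

y ≈ 158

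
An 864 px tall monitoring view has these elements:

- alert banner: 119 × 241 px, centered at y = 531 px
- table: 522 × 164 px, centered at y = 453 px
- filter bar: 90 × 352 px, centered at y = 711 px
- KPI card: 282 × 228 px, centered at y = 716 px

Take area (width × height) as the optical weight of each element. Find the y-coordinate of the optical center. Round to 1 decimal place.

y ≈ 582.9

Areas → weights: alert banner 119·241 = 28679, table 522·164 = 85608, filter bar 90·352 = 31680, KPI card 282·228 = 64296; Σw = 210263.
Σw·y = 28679·531 + 85608·453 + 31680·711 + 64296·716 = 122569389, so ȳ = 122569389/210263 ≈ 582.93.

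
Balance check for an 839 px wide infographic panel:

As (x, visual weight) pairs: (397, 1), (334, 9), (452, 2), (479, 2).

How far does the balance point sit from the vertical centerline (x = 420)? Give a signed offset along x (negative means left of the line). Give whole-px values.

Total weight = 1 + 9 + 2 + 2 = 14.
x: (1·397 + 9·334 + 2·452 + 2·479) / 14 = 5265 / 14 ≈ 376.07
Offset from x = 420: 376.07 − 420 ≈ -43.93.

≈ -44 px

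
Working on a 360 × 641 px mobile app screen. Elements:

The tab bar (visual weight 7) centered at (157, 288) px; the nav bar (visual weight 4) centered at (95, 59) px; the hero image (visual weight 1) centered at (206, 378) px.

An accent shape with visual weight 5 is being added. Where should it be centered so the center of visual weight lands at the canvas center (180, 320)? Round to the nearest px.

New total weight: (7 + 4 + 1) + 5 = 17.
x: target moment 17×180 = 3060; current 7·157 + 4·95 + 1·206 = 1685; the accent shape supplies 1375, so x = 1375/5 ≈ 275.00.
y: target moment 17×320 = 5440; current 7·288 + 4·59 + 1·378 = 2630; the accent shape supplies 2810, so y = 2810/5 ≈ 562.00.

(275, 562)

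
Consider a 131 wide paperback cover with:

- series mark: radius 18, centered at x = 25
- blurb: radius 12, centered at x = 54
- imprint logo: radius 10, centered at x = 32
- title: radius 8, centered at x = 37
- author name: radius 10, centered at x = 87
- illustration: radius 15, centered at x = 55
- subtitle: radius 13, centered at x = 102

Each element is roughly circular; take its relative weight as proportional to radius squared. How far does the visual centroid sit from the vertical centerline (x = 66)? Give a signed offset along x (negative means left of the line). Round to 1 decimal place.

≈ -12.9

Weights ∝ r²: series mark 18² = 324, blurb 12² = 144, imprint logo 10² = 100, title 8² = 64, author name 10² = 100, illustration 15² = 225, subtitle 13² = 169; Σw = 1126.
Σw·x = 324·25 + 144·54 + 100·32 + 64·37 + 100·87 + 225·55 + 169·102 = 59757, so x̄ = 59757/1126 ≈ 53.07.
Offset from x = 66: 53.07 − 66 ≈ -12.93.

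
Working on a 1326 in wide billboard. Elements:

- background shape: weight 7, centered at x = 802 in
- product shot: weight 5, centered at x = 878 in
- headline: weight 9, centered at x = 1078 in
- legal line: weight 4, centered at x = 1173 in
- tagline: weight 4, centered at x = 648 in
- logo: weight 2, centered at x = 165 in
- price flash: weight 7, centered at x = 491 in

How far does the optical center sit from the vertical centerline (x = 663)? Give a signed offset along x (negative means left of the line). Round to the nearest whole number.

Total weight = 7 + 5 + 9 + 4 + 4 + 2 + 7 = 38.
Σw·x = 7·802 + 5·878 + 9·1078 + 4·1173 + 4·648 + 2·165 + 7·491 = 30757, so x̄ = 30757/38 ≈ 809.39.
Against x = 663, that's 809.39 − 663 = 146.39.

≈ 146 in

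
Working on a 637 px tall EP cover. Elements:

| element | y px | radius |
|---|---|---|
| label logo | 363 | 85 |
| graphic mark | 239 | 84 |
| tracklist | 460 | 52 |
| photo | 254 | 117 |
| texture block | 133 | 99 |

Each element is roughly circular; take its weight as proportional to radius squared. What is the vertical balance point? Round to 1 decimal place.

r² weights: label logo 85² = 7225, graphic mark 84² = 7056, tracklist 52² = 2704, photo 117² = 13689, texture block 99² = 9801. Total = 40475.
Σw·y = 7225·363 + 7056·239 + 2704·460 + 13689·254 + 9801·133 = 10333438, so ȳ = 10333438/40475 ≈ 255.30.

y ≈ 255.3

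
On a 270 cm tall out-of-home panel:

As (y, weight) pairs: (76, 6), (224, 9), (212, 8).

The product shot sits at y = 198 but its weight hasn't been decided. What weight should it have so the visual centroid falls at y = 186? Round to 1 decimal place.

Existing Σw = 23 (6 + 9 + 8); existing moment 6·76 + 9·224 + 8·212 = 4168.
For the centroid to hit 186: (4168 + w·198) / (23 + w) = 186.
So w = (186·23 − 4168)/(198 − 186) = 110/12 ≈ 9.17.

w ≈ 9.2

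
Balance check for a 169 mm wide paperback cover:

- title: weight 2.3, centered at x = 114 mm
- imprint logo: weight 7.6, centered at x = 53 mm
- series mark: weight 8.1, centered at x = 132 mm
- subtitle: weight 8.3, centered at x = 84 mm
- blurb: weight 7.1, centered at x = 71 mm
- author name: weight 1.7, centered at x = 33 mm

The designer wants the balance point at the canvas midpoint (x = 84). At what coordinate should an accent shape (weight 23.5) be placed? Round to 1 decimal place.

After adding the accent shape, total weight = 2.3 + 7.6 + 8.1 + 8.3 + 7.1 + 1.7 + 23.5 = 58.6.
x: need Σw·x = 58.6·84 = 4922.4. Existing = 2.3·114 + 7.6·53 + 8.1·132 + 8.3·84 + 7.1·71 + 1.7·33 = 2991.6. Remainder 1930.8 / 23.5 ≈ 82.16.

x ≈ 82.2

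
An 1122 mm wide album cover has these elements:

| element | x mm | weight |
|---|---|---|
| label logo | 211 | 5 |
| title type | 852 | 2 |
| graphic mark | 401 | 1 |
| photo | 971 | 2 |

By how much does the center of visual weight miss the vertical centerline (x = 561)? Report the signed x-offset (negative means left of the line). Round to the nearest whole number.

Σw = 5 + 2 + 1 + 2 = 10.
x: (5·211 + 2·852 + 1·401 + 2·971) / 10 = 5102 / 10 ≈ 510.20
Difference: 510.20 − 561 ≈ -50.80.

≈ -51 mm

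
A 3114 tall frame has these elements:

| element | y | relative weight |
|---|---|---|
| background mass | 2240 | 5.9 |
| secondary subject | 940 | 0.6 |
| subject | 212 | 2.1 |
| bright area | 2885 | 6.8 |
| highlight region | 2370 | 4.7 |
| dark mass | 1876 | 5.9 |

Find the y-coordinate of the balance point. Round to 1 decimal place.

y ≈ 2155.8

Total weight = 5.9 + 0.6 + 2.1 + 6.8 + 4.7 + 5.9 = 26.0.
y: (5.9·2240 + 0.6·940 + 2.1·212 + 6.8·2885 + 4.7·2370 + 5.9·1876) / 26.0 = 56050.6 / 26.0 ≈ 2155.79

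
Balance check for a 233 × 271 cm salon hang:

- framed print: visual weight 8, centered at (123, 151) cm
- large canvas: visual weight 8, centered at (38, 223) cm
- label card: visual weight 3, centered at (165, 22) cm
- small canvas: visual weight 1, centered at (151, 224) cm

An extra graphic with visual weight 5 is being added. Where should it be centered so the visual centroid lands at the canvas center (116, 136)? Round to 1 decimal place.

(193.2, 23.6)

New total weight: (8 + 8 + 3 + 1) + 5 = 25.
x: need Σw·x = 25·116 = 2900. Existing = 8·123 + 8·38 + 3·165 + 1·151 = 1934. Remainder 966 / 5 ≈ 193.20.
y: need Σw·y = 25·136 = 3400. Existing = 8·151 + 8·223 + 3·22 + 1·224 = 3282. Remainder 118 / 5 ≈ 23.60.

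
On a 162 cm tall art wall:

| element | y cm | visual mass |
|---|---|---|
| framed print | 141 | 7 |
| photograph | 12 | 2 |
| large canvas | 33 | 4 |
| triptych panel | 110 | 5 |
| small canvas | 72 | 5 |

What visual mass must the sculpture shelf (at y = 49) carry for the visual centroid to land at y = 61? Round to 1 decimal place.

Existing Σw = 23 (7 + 2 + 4 + 5 + 5); existing moment 7·141 + 2·12 + 4·33 + 5·110 + 5·72 = 2053.
Set Σw·y/Σw = 61: (2053 + 49w) = 61·(23 + w).
Solving: w = (61·23 − 2053) / (49 − 61) = -650 / -12 ≈ 54.17.

w ≈ 54.2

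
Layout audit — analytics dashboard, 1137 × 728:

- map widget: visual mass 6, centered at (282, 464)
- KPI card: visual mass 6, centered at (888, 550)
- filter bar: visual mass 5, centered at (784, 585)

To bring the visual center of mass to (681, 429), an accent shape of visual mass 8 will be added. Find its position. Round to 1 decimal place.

With the accent shape, Σw becomes 6 + 6 + 5 + 8 = 25.
x: target moment 25×681 = 17025; current 6·282 + 6·888 + 5·784 = 10940; the accent shape supplies 6085, so x = 6085/8 ≈ 760.62.
y: target moment 25×429 = 10725; current 6·464 + 6·550 + 5·585 = 9009; the accent shape supplies 1716, so y = 1716/8 ≈ 214.50.

(760.6, 214.5)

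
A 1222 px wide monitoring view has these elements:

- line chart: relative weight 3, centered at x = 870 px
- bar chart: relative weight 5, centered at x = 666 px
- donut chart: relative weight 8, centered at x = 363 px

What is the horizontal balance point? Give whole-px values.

x ≈ 553

Total weight = 3 + 5 + 8 = 16.
x-moment: 3·870 + 5·666 + 8·363 = 8844; centroid 8844/16 ≈ 552.75.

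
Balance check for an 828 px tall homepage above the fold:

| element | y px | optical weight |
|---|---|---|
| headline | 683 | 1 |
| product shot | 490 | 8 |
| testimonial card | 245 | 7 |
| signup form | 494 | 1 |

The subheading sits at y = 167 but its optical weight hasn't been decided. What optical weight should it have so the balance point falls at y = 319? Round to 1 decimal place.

w ≈ 9.1

Known weights sum to 1 + 8 + 7 + 1 = 17; their moment is 1·683 + 8·490 + 7·245 + 1·494 = 6812.
For the centroid to hit 319: (6812 + w·167) / (17 + w) = 319.
So w = (319·17 − 6812)/(167 − 319) = -1389/-152 ≈ 9.14.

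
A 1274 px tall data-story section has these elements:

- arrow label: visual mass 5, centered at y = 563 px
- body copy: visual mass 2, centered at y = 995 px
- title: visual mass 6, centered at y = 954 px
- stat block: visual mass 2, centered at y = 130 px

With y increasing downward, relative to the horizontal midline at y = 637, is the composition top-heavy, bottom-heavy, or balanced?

Weights sum to 5 + 2 + 6 + 2 = 15.
y: (5·563 + 2·995 + 6·954 + 2·130) / 15 = 10789 / 15 ≈ 719.27
719.3 lies below (larger y than) the midline 637, so the layout is bottom-heavy.

bottom-heavy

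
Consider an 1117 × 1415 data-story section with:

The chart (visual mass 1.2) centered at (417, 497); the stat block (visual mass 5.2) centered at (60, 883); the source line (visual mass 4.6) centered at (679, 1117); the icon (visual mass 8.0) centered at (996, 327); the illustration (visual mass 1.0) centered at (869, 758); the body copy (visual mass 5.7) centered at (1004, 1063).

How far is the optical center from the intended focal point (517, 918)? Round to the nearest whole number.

≈ 252

Weights sum to 1.2 + 5.2 + 4.6 + 8.0 + 1.0 + 5.7 = 25.7.
Σw·x = 1.2·417 + 5.2·60 + 4.6·679 + 8.0·996 + 1.0·869 + 5.7·1004 = 18495.6, so x̄ = 18495.6/25.7 ≈ 719.67.
Σw·y = 1.2·497 + 5.2·883 + 4.6·1117 + 8.0·327 + 1.0·758 + 5.7·1063 = 19759.3, so ȳ = 19759.3/25.7 ≈ 768.84.
Relative to (517, 918): Δ = (202.67, -149.16); |Δ| = √(202.67² + -149.16²) ≈ 251.64.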